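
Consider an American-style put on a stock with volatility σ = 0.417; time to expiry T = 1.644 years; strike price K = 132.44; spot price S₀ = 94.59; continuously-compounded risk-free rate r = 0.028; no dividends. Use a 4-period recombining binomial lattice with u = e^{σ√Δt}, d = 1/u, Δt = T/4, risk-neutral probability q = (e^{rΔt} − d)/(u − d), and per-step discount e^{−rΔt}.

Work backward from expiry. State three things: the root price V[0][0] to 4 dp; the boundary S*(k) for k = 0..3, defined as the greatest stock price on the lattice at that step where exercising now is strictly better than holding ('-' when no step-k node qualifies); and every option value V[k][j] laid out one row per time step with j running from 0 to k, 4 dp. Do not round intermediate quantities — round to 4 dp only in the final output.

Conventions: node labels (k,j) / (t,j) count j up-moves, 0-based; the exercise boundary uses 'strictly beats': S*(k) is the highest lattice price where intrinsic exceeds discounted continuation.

params: Δt=0.41100 u=1.30648 d=0.76542 q=0.45495 e^(-rΔt)=0.98856
t_4 payoffs: 99.9735 77.0233 37.8500 0.0000 0.0000
t_3: node(3,0) S=42.4168 payoff=90.0232 vs cont=88.5078 → 90.0232 [stop]  node(3,1) S=72.4007 payoff=60.0393 vs cont=58.5239 → 60.0393 [stop]  node(3,2) S=123.5798 payoff=8.8602 vs cont=20.3940 → 20.3940 [wait]  node(3,3) S=210.9369 payoff=0.0000 vs cont=0.0000 → 0.0000 [wait]  ⇒ S*(3)=72.4007
t_2: node(2,0) S=55.4167 payoff=77.0233 vs cont=75.5080 → 77.0233 [stop]  node(2,1) S=94.5900 payoff=37.8500 vs cont=41.5219 → 41.5219 [wait]  node(2,2) S=161.4545 payoff=0.0000 vs cont=10.9885 → 10.9885 [wait]  ⇒ S*(2)=55.4167
t_1: node(1,0) S=72.4007 payoff=60.0393 vs cont=60.1753 → 60.1753 [wait]  node(1,1) S=123.5798 payoff=8.8602 vs cont=27.3145 → 27.3145 [wait]  ⇒ S*(1)=-
t_0: node(0,0) S=94.5900 payoff=37.8500 vs cont=44.7077 → 44.7077 [wait]  ⇒ S*(0)=-

price = 44.7077
boundary = - - 55.4167 72.4007
tree:
44.7077
60.1753 27.3145
77.0233 41.5219 10.9885
90.0232 60.0393 20.3940 0.0000
99.9735 77.0233 37.8500 0.0000 0.0000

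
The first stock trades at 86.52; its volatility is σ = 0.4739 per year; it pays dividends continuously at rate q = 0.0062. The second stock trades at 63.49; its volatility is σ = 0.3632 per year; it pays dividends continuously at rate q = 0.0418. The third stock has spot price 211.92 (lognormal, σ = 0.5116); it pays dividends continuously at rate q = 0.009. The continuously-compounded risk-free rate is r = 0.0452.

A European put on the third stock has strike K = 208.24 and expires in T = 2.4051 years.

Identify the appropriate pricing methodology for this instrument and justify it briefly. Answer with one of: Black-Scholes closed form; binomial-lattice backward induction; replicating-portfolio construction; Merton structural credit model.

Key observation: a European-exercise option on the third stock struck at 208.24 — a GBM underlying with constant parameters — admits an analytic price: the data contain no early exercise, no discrete tree, no debt structure.

framework: Black-Scholes closed form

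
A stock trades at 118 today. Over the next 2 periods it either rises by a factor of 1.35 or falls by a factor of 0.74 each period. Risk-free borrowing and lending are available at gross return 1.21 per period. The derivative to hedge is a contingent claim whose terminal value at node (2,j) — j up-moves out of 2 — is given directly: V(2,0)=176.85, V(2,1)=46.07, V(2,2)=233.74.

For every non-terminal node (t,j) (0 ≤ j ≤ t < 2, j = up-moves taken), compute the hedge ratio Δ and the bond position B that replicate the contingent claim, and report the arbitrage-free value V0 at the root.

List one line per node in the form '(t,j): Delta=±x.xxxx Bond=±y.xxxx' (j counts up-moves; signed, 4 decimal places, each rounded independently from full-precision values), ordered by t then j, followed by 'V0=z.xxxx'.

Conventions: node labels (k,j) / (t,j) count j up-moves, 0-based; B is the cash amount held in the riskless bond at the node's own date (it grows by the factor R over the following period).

Since d<R<u, set p* = (R−d)/(u−d) = 0.7705; price each node as the discounted p*-expectation of its children.
Payoffs at expiry: V(2,0)=176.8500, V(2,1)=46.0700, V(2,2)=233.7400
(1,0): S=87.3200. Δ = (V_up−V_dn)/(S_up−S_dn) = (46.0700−176.8500)/(117.8820−64.6168) = -2.4553. V = [p*·46.0700 + (1−p*)·176.8500]/1.21 = 62.8802. B = V − Δ·S = 277.2737.
(1,1): S=159.3000. Δ = (V_up−V_dn)/(S_up−S_dn) = (233.7400−46.0700)/(215.0550−117.8820) = 1.9313. V = [p*·233.7400 + (1−p*)·46.0700]/1.21 = 157.5770. B = V − Δ·S = -150.0787.
(0,0): S=118.0000. Δ = (V_up−V_dn)/(S_up−S_dn) = (157.5770−62.8802)/(159.3000−87.3200) = 1.3156. V = [p*·157.5770 + (1−p*)·62.8802]/1.21 = 112.2672. B = V − Δ·S = -42.9734.
Verification: the root portfolio costs Δ(0,0)·S0 + B(0,0) = 112.2672, matching V0.

(0,0): Delta=1.3156 Bond=-42.9734
(1,0): Delta=-2.4553 Bond=277.2737
(1,1): Delta=1.9313 Bond=-150.0787
V0=112.2672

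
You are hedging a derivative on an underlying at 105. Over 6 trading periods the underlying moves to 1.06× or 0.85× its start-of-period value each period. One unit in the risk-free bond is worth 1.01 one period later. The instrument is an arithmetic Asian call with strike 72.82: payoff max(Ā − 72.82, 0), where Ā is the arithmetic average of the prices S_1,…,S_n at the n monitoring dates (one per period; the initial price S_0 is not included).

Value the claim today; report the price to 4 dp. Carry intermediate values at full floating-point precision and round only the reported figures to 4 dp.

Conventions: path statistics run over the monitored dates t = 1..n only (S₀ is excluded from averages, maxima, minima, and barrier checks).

With p* = (R−d)/(u−d) = 0.7619, sum probability × payoff across the paths and divide by R^6.
Enumerate all 2^6 = 64 price paths (U = up ×1.06, D = down ×0.85); each path with k up-moves has probability p*^k·(1−p*)^(6−k).
DDDDDD: Ā=61.7660, payoff=0.0000, prob=0.000182
UDDDDD: Ā=77.0258, payoff=4.2058, prob=0.000583
DUDDDD: Ā=73.3508, payoff=0.5308, prob=0.000583
UUDDDD: Ā=91.4728, payoff=18.6528, prob=0.001866
DDUDDD: Ā=70.2271, payoff=0.0000, prob=0.000583
UDUDDD: Ā=87.5773, payoff=14.7573, prob=0.001866
DUUDDD: Ā=83.9023, payoff=11.0823, prob=0.001866
UUUDDD: Ā=104.6311, payoff=31.8111, prob=0.005970
DDDUDD: Ā=67.5719, payoff=0.0000, prob=0.000583
UDDUDD: Ā=84.2661, payoff=11.4461, prob=0.001866
DUDUDD: Ā=80.5911, payoff=7.7711, prob=0.001866
UUDUDD: Ā=100.5019, payoff=27.6819, prob=0.005970
DDUUDD: Ā=77.4674, payoff=4.6474, prob=0.001866
UDUUDD: Ā=96.6064, payoff=23.7864, prob=0.005970
DUUUDD: Ā=92.9314, payoff=20.1114, prob=0.005970
UUUUDD: Ā=115.8909, payoff=43.0709, prob=0.019103
DDDDUD: Ā=65.3150, payoff=0.0000, prob=0.000583
UDDDUD: Ā=81.4516, payoff=8.6316, prob=0.001866
DUDDUD: Ā=77.7766, payoff=4.9566, prob=0.001866
UUDDUD: Ā=96.9920, payoff=24.1720, prob=0.005970
DDUDUD: Ā=74.6529, payoff=1.8329, prob=0.001866
UDUDUD: Ā=93.0965, payoff=20.2765, prob=0.005970
DUUDUD: Ā=89.4215, payoff=16.6015, prob=0.005970
UUUDUD: Ā=111.5139, payoff=38.6939, prob=0.019103
DDDUUD: Ā=71.9977, payoff=0.0000, prob=0.001866
UDDUUD: Ā=89.7854, payoff=16.9654, prob=0.005970
DUDUUD: Ā=86.1104, payoff=13.2904, prob=0.005970
UUDUUD: Ā=107.3847, payoff=34.5647, prob=0.019103
DDUUUD: Ā=82.9866, payoff=10.1666, prob=0.005970
UDUUUD: Ā=103.4892, payoff=30.6692, prob=0.019103
DUUUUD: Ā=99.8142, payoff=26.9942, prob=0.019103
UUUUUD: Ā=124.4742, payoff=51.6542, prob=0.061130
DDDDDU: Ā=63.3966, payoff=0.0000, prob=0.000583
UDDDDU: Ā=79.0593, payoff=6.2393, prob=0.001866
DUDDDU: Ā=75.3843, payoff=2.5643, prob=0.001866
UUDDDU: Ā=94.0087, payoff=21.1887, prob=0.005970
DDUDDU: Ā=72.2606, payoff=0.0000, prob=0.001866
UDUDDU: Ā=90.1132, payoff=17.2932, prob=0.005970
DUUDDU: Ā=86.4382, payoff=13.6182, prob=0.005970
UUUDDU: Ā=107.7935, payoff=34.9735, prob=0.019103
DDDUDU: Ā=69.6054, payoff=0.0000, prob=0.001866
UDDUDU: Ā=86.8020, payoff=13.9820, prob=0.005970
DUDUDU: Ā=83.1270, payoff=10.3070, prob=0.005970
UUDUDU: Ā=103.6643, payoff=30.8443, prob=0.019103
DDUUDU: Ā=80.0033, payoff=7.1833, prob=0.005970
UDUUDU: Ā=99.7688, payoff=26.9488, prob=0.019103
DUUUDU: Ā=96.0938, payoff=23.2738, prob=0.019103
UUUUDU: Ā=119.8346, payoff=47.0146, prob=0.061130
DDDDUU: Ā=67.3485, payoff=0.0000, prob=0.001866
UDDDUU: Ā=83.9875, payoff=11.1675, prob=0.005970
DUDDUU: Ā=80.3125, payoff=7.4925, prob=0.005970
UUDDUU: Ā=100.1544, payoff=27.3344, prob=0.019103
DDUDUU: Ā=77.1888, payoff=4.3688, prob=0.005970
UDUDUU: Ā=96.2589, payoff=23.4389, prob=0.019103
DUUDUU: Ā=92.5839, payoff=19.7639, prob=0.019103
UUUDUU: Ā=115.4576, payoff=42.6376, prob=0.061130
DDDUUU: Ā=74.5336, payoff=1.7136, prob=0.005970
UDDUUU: Ā=92.9477, payoff=20.1277, prob=0.019103
DUDUUU: Ā=89.2727, payoff=16.4527, prob=0.019103
UUDUUU: Ā=111.3284, payoff=38.5084, prob=0.061130
DDUUUU: Ā=86.1490, payoff=13.3290, prob=0.019103
UDUUUU: Ā=107.4329, payoff=34.6129, prob=0.061130
DUUUUU: Ā=103.7579, payoff=30.9379, prob=0.061130
UUUUUU: Ā=129.3922, payoff=56.5722, prob=0.195616
Price = Σ prob·payoff / R^6 = 35.952102 / 1.061520 = 33.8685

price = 33.8685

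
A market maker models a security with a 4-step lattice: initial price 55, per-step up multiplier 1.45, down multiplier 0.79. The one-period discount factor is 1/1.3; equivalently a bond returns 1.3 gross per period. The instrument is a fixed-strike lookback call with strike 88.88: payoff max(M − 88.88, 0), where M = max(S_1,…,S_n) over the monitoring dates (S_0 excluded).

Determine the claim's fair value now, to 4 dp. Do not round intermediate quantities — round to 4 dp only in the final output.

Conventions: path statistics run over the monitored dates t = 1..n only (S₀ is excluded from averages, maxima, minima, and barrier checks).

price = 27.2912

Risk-neutral up-probability p* = (R−d)/(u−d) = (1.3−0.79)/(1.45−0.79) = 0.7727; the claim prices as the p*-weighted sum of path payoffs discounted by R^4.
Enumerate all 2^4 = 16 price paths (U = up ×1.45, D = down ×0.79); each path with k up-moves has probability p*^k·(1−p*)^(4−k).
DDDD: M=43.4500, payoff=0.0000, prob=0.002668
UDDD: M=79.7500, payoff=0.0000, prob=0.009071
DUDD: M=63.0025, payoff=0.0000, prob=0.009071
UUDD: M=115.6375, payoff=26.7575, prob=0.030842
DDUD: M=49.7720, payoff=0.0000, prob=0.009071
UDUD: M=91.3536, payoff=2.4736, prob=0.030842
DUUD: M=91.3536, payoff=2.4736, prob=0.030842
UUUD: M=167.6744, payoff=78.7944, prob=0.104864
DDDU: M=43.4500, payoff=0.0000, prob=0.009071
UDDU: M=79.7500, payoff=0.0000, prob=0.030842
DUDU: M=72.1694, payoff=0.0000, prob=0.030842
UUDU: M=132.4628, payoff=43.5828, prob=0.104864
DDUU: M=72.1694, payoff=0.0000, prob=0.030842
UDUU: M=132.4628, payoff=43.5828, prob=0.104864
DUUU: M=132.4628, payoff=43.5828, prob=0.104864
UUUU: M=243.1278, payoff=154.2478, prob=0.356537
Price = Σ prob·payoff / R^4 = 77.946418 / 2.856100 = 27.2912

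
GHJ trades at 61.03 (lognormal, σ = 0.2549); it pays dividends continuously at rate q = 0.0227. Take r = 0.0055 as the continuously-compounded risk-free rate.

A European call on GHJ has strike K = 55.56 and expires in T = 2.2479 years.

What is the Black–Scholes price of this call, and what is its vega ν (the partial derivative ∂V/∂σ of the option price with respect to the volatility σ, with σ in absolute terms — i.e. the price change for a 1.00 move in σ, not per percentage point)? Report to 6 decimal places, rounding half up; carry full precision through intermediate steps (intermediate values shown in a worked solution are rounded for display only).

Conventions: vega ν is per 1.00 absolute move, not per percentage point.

price = 10.198718
ν = 32.788452

σ√T = 0.2549·√2.2479 = 0.382172
d₁ = (ln(S/K) + (r−q+σ²/2)T) / (σ√T) = (ln(61.03/55.56) + (0.0055−0.0227+0.2549²/2)·2.2479) / 0.382172 = (0.093902 + 0.034364) / 0.382172 = 0.335623
d₂ = d₁ − σ√T = 0.335623 − 0.382172 = -0.046548
e^{−rT} = 0.987713
e^{−qT} = 0.950253
N(d₁) = 0.631423,  N(d₂) = 0.481437
Call price V = S·e^{−qT}·N(d₁) − K·e^{−rT}·N(d₂) = 36.618670 − 26.419952 = 10.198718
φ(d₁) = (1/√(2π))·e^{−d₁²/2} = 0.377094
ν = S·e^{−qT}·φ(d₁)·√T = 32.788452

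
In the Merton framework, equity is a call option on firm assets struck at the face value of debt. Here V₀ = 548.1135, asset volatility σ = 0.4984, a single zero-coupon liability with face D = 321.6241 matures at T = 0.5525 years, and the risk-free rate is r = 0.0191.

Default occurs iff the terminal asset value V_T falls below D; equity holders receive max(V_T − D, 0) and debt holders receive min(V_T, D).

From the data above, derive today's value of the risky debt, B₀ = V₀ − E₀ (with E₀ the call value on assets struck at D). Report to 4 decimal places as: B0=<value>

B0=313.4264

Work the structural quantities from V₀ = 548.1135 against face 321.6241:
d₁ = [ln(V₀/D) + (r + σ²/2)T] / (σ√T)
   = [ln(548.1135/321.6241) + (0.0191 + 0.5·0.4984²)·0.5525] / (0.4984·√0.5525)
   = [0.533099 + 0.079174] / 0.370462 = 1.652726
d₂ = d₁ − σ√T = 1.652726 − 0.370462 = 1.282263
N(d₁) = 0.950807,  N(d₂) = 0.900125,  e^(−rT) = 0.989503
E₀ = V₀·N(d₁) − D·e^(−rT)·N(d₂)
   = 548.1135·0.950807 − 321.6241·0.989503·0.900125 = 234.687095
B₀ = V₀ − E₀ = 548.1135 − 234.687095 = 313.426405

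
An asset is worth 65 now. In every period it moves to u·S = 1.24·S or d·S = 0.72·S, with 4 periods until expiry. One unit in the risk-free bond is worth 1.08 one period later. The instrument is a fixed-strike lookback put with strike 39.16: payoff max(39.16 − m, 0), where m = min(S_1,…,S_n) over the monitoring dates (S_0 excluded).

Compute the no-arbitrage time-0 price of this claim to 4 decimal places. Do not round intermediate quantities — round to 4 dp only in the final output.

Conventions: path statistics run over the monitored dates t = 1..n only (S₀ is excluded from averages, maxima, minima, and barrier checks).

price = 0.9496

Under the martingale measure an up-move has probability p* = 0.6923; value the claim as the probability-weighted average of per-path payoffs, discounted 4 periods at R = 1.08.
Enumerate all 2^4 = 16 price paths (U = up ×1.24, D = down ×0.72); each path with k up-moves has probability p*^k·(1−p*)^(4−k).
DDDD: m=17.4680, payoff=21.6920, prob=0.008963
UDDD: m=30.0838, payoff=9.0762, prob=0.020167
DUDD: m=30.0838, payoff=9.0762, prob=0.020167
UUDD: m=51.8110, payoff=0.0000, prob=0.045377
DDUD: m=30.0838, payoff=9.0762, prob=0.020167
UDUD: m=51.8110, payoff=0.0000, prob=0.045377
DUUD: m=46.8000, payoff=0.0000, prob=0.045377
UUUD: m=80.6000, payoff=0.0000, prob=0.102097
DDDU: m=24.2611, payoff=14.8989, prob=0.020167
UDDU: m=41.7830, payoff=0.0000, prob=0.045377
DUDU: m=41.7830, payoff=0.0000, prob=0.045377
UUDU: m=71.9597, payoff=0.0000, prob=0.102097
DDUU: m=33.6960, payoff=5.4640, prob=0.045377
UDUU: m=58.0320, payoff=0.0000, prob=0.102097
DUUU: m=46.8000, payoff=0.0000, prob=0.102097
UUUU: m=80.6000, payoff=0.0000, prob=0.229719
Price = Σ prob·payoff / R^4 = 1.291970 / 1.360489 = 0.9496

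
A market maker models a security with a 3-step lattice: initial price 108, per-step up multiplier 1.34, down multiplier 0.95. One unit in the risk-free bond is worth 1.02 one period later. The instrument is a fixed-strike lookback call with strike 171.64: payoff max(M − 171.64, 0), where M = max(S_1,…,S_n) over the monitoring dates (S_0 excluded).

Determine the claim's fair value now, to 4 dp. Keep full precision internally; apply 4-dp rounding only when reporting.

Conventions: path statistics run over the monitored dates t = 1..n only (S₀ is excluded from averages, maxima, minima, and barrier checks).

price = 1.6629

Set p* = 0.1795 (from d < R < u); the path-dependent value is the discounted p*-expectation over all price paths.
Enumerate all 2^3 = 8 price paths (U = up ×1.34, D = down ×0.95); each path with k up-moves has probability p*^k·(1−p*)^(3−k).
DDD: M=102.6000, payoff=0.0000, prob=0.552403
UDD: M=144.7200, payoff=0.0000, prob=0.120838
DUD: M=137.4840, payoff=0.0000, prob=0.120838
UUD: M=193.9248, payoff=22.2848, prob=0.026433
DDU: M=130.6098, payoff=0.0000, prob=0.120838
UDU: M=184.2286, payoff=12.5886, prob=0.026433
DUU: M=184.2286, payoff=12.5886, prob=0.026433
UUU: M=259.8592, payoff=88.2192, prob=0.005782
Price = Σ prob·payoff / R^3 = 1.764687 / 1.061208 = 1.6629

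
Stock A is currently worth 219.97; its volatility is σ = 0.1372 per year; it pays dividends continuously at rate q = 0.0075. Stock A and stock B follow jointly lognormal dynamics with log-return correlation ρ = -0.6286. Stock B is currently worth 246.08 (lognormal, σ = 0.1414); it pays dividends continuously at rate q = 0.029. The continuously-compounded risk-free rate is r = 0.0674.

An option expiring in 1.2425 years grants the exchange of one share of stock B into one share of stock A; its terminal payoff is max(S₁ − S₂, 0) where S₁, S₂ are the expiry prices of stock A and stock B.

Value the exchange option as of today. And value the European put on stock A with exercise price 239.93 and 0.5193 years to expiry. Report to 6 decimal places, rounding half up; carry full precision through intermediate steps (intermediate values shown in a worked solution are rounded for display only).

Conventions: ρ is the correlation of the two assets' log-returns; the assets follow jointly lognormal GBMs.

σ_eff = √(σ₁² + σ₂² − 2ρσ₁σ₂) = √(0.1372² + 0.1414² − 2·-0.6286·0.1372·0.1414) = 0.251411
d₁ = (ln(S₁/S₂) + (q₂ − q₁ + σ_eff²/2)T) / (σ_eff√T) = (ln(219.97/246.08) + (0.029 − 0.0075 + 0.031604)·1.2425) / 0.280242 = -0.164801
d₂ = d₁ − σ_eff√T = -0.164801 − 0.280242 = -0.445042
N(d₁) = 0.434550,  N(d₂) = 0.328145
V = S₁·e^{−q₁T}·N(d₁) − S₂·e^{−q₂T}·N(d₂) = 94.701427 − 77.891983 = 16.809444
[vanilla: stock A put K=239.93]
σ√T = 0.1372·√0.5193 = 0.098870
d₁ = (ln(S/K) + (r−q+σ²/2)T) / (σ√T) = (ln(219.97/239.93) + (0.0674−0.0075+0.1372²/2)·0.5193) / 0.098870 = (-0.086856 + 0.035994) / 0.098870 = -0.514438
d₂ = d₁ − σ√T = -0.514438 − 0.098870 = -0.613308
e^{−rT} = 0.965605
e^{−qT} = 0.996113
N(−d₁) = 0.696527,  N(−d₂) = 0.730164
price = K·e^{−rT}·N(−d₂) − S·e^{−qT}·N(−d₁) = 169.162497 − 152.619511 = 16.542987

exchange price = 16.809444
price(stock A put K=239.93) = 16.542987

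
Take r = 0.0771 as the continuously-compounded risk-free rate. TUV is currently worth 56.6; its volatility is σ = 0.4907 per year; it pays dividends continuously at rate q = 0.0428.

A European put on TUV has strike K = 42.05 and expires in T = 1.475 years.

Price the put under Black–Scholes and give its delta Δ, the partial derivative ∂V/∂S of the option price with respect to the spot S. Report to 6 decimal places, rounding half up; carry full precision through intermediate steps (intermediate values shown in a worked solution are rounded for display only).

price = 4.502842
Δ = -0.177464

σ√T = 0.4907·√1.475 = 0.595953
d₁ = (ln(S/K) + (r−q+σ²/2)T) / (σ√T) = (ln(56.6/42.05) + (0.0771−0.0428+0.4907²/2)·1.475) / 0.595953 = (0.297150 + 0.228173) / 0.595953 = 0.881482
d₂ = d₁ − σ√T = 0.881482 − 0.595953 = 0.285529
e^{−rT} = 0.892506
e^{−qT} = 0.938821
N(−d₁) = 0.189028,  N(−d₂) = 0.387619
Put price V = K·e^{−rT}·N(−d₂) − S·e^{−qT}·N(−d₁) = 14.547299 − 10.044457 = 4.502842
Δ = −e^{−qT}·N(−d₁) = -0.177464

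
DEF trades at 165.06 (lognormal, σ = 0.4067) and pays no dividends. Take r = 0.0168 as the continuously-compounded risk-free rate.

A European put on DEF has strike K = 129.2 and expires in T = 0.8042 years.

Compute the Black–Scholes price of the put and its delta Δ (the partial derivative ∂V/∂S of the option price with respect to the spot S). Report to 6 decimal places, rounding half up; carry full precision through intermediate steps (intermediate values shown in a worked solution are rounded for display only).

price = 7.378627
Δ = -0.186461

σ√T = 0.4067·√0.8042 = 0.364717
d₁ = (ln(S/K) + (r+σ²/2)T) / (σ√T) = (ln(165.06/129.2) + (0.0168+0.4067²/2)·0.8042) / 0.364717 = (0.244947 + 0.080020) / 0.364717 = 0.891012
d₂ = d₁ − σ√T = 0.891012 − 0.364717 = 0.526295
e^{−rT} = 0.986580
N(−d₁) = 0.186461,  N(−d₂) = 0.299342
Put price V = K·e^{−rT}·N(−d₂) − S·N(−d₁) = 38.155946 − 30.777320 = 7.378627
Δ = −N(−d₁) = -0.186461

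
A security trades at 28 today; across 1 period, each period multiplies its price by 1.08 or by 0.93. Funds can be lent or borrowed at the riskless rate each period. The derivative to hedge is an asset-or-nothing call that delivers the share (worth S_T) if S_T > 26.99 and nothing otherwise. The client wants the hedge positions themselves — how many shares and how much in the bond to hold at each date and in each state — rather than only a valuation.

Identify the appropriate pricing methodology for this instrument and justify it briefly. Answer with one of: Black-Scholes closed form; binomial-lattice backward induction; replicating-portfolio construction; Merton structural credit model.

Key observation: a price alone would not answer the question — the per-node share/bond construction on the spot-28, 1.08/0.93 tree is required, and only the replicating-portfolio method yields it.

framework: replicating-portfolio construction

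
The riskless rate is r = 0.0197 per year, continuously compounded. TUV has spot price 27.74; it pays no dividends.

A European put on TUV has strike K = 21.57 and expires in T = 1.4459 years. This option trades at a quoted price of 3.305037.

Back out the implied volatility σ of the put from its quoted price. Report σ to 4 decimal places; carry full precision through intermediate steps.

sigma = 0.5350

At σ = 0.5350 the Black–Scholes value reproduces the quote:
σ√T = 0.535·√1.4459 = 0.643314
d₁ = (ln(S/K) + (r+σ²/2)T) / (σ√T) = (ln(27.74/21.57) + (0.0197+0.535²/2)·1.4459) / 0.643314 = (0.251572 + 0.235411) / 0.643314 = 0.756991
d₂ = d₁ − σ√T = 0.756991 − 0.643314 = 0.113677
e^{−rT} = 0.971918
N(−d₁) = 0.224528,  N(−d₂) = 0.454747
V = K·e^{−rT}·N(−d₂) − S·N(−d₁) = 9.533436 − 6.228400 = 3.305037 (the observed quote) — the price is monotone increasing in volatility, hence this σ is the only solution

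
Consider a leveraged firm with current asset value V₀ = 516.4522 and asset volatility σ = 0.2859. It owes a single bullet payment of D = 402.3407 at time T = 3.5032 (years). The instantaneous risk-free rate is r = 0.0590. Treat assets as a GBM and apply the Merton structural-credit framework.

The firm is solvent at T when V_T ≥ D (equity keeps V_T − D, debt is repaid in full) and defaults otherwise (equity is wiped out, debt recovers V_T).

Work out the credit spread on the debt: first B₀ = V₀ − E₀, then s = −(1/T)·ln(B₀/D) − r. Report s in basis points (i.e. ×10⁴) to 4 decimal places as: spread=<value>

With assets at 516.4522 and a single debt payment of 402.3407 at 3.5032 years:
d₁ = [ln(V₀/D) + (r + σ²/2)T] / (σ√T)
   = [ln(516.4522/402.3407) + (0.0590 + 0.5·0.2859²)·3.5032] / (0.2859·√3.5032)
   = [0.249683 + 0.349862] / 0.535114 = 1.120407
d₂ = d₁ − σ√T = 1.120407 − 0.535114 = 0.585293
N(d₁) = 0.868730,  N(d₂) = 0.720825,  e^(−rT) = 0.813273
E₀ = V₀·N(d₁) − D·e^(−rT)·N(d₂)
   = 516.4522·0.868730 − 402.3407·0.813273·0.720825 = 212.794485
B₀ = V₀ − E₀ = 516.4522 − 212.794485 = 303.657715
spread = −(1/T)·ln(B₀/D) − r = −(1/3.5032)·ln(303.657715/402.3407) − 0.0590 = 0.02132602
in basis points: 0.02132602 × 10⁴ = 213.2602 bp

spread=213.2602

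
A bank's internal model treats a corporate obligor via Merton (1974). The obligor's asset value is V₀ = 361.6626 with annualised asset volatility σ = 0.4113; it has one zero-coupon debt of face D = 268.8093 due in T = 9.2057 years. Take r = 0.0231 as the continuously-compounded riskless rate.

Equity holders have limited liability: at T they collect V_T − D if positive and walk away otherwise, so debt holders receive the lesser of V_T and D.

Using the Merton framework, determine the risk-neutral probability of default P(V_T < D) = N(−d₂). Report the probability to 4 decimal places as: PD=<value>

Equity is a call on the firm's assets struck at D = 268.8093:
d₁ = [ln(V₀/D) + (r + σ²/2)T] / (σ√T)
   = [ln(361.6626/268.8093) + (0.0231 + 0.5·0.4113²)·9.2057] / (0.4113·√9.2057)
   = [0.296710 + 0.991305] / 1.247921 = 1.032128
d₂ = d₁ − σ√T = 1.032128 − 1.247921 = -0.215793
risk-neutral PD = N(−d₂) = N(0.215793) = 0.585425

PD=0.5854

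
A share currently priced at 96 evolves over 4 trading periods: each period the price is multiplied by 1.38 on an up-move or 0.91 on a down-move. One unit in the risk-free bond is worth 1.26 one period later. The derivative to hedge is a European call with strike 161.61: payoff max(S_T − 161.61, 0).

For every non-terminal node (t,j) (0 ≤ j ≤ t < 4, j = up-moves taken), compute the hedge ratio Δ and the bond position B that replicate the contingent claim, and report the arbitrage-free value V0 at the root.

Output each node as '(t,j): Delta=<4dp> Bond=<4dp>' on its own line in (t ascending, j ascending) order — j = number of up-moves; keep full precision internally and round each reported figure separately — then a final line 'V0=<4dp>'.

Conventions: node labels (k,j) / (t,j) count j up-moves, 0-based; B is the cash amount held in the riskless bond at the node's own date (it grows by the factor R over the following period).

Arbitrage-free pricing uses the up-move probability p* = (R−d)/(u−d) = 0.7447, discounting each step at R = 1.26.
Payoffs at expiry: V(4,0)=0.0000, V(4,1)=0.0000, V(4,2)=0.0000, V(4,3)=67.9784, V(4,4)=186.5570
  t=3,j=0: stock 72.3428 → up 99.8331 (V=0.0000), down 65.8320 (V=0.0000). Price 0.0000; hedge Δ=0.0000, bond B=0.0000.
  t=3,j=1: stock 109.7067 → up 151.3952 (V=0.0000), down 99.8331 (V=0.0000). Price 0.0000; hedge Δ=0.0000, bond B=0.0000.
  t=3,j=2: stock 166.3684 → up 229.5884 (V=67.9784), down 151.3952 (V=0.0000). Price 40.1763; hedge Δ=0.8694, bond B=-104.4585.
  t=3,j=3: stock 252.2949 → up 348.1670 (V=186.5570), down 229.5884 (V=67.9784). Price 124.0330; hedge Δ=1.0000, bond B=-128.2619.
  t=2,j=0: stock 79.4976 → up 109.7067 (V=0.0000), down 72.3428 (V=0.0000). Price 0.0000; hedge Δ=0.0000, bond B=0.0000.
  t=2,j=1: stock 120.5568 → up 166.3684 (V=40.1763), down 109.7067 (V=0.0000). Price 23.7449; hedge Δ=0.7091, bond B=-61.7367.
  t=2,j=2: stock 182.8224 → up 252.2949 (V=124.0330), down 166.3684 (V=40.1763). Price 81.4467; hedge Δ=0.9759, bond B=-96.9718.
  t=1,j=0: stock 87.3600 → up 120.5568 (V=23.7449), down 79.4976 (V=0.0000). Price 14.0336; hedge Δ=0.5783, bond B=-36.4874.
  t=1,j=1: stock 132.4800 → up 182.8224 (V=81.4467), down 120.5568 (V=23.7449). Price 52.9479; hedge Δ=0.9267, bond B=-69.8219.
  t=0,j=0: stock 96.0000 → up 132.4800 (V=52.9479), down 87.3600 (V=14.0336). Price 34.1367; hedge Δ=0.8625, bond B=-48.6595.
Check: Δ(0,0)·S0 + B(0,0) = 34.1367 = V0.

(0,0): Delta=0.8625 Bond=-48.6595
(1,0): Delta=0.5783 Bond=-36.4874
(1,1): Delta=0.9267 Bond=-69.8219
(2,0): Delta=0.0000 Bond=0.0000
(2,1): Delta=0.7091 Bond=-61.7367
(2,2): Delta=0.9759 Bond=-96.9718
(3,0): Delta=0.0000 Bond=0.0000
(3,1): Delta=0.0000 Bond=0.0000
(3,2): Delta=0.8694 Bond=-104.4585
(3,3): Delta=1.0000 Bond=-128.2619
V0=34.1367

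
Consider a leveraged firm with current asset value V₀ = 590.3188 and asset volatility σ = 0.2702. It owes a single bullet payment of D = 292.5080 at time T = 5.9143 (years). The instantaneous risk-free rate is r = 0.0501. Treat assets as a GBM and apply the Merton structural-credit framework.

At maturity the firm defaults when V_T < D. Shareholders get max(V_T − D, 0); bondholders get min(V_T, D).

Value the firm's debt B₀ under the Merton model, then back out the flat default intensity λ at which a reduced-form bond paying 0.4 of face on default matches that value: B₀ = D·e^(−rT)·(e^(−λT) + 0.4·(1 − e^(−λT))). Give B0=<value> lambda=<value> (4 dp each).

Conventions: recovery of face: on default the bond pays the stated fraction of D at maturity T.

With assets at 590.3188 and a single debt payment of 292.5080 at 5.9143 years:
d₁ = [ln(V₀/D) + (r + σ²/2)T] / (σ√T)
   = [ln(590.3188/292.5080) + (0.0501 + 0.5·0.2702²)·5.9143] / (0.2702·√5.9143)
   = [0.702171 + 0.512202] / 0.657108 = 1.848056
d₂ = d₁ − σ√T = 1.848056 − 0.657108 = 1.190947
N(d₁) = 0.967703,  N(d₂) = 0.883163,  e^(−rT) = 0.743560
E₀ = V₀·N(d₁) − D·e^(−rT)·N(d₂)
   = 590.3188·0.967703 − 292.5080·0.743560·0.883163 = 379.167815
B₀ = V₀ − E₀ = 590.3188 − 379.167815 = 211.150985
e^(−λT) = (B₀·e^(rT)/D − 0.4)/(1 − 0.4) = (211.1510·1.344882/292.5080 − 0.4)/0.6 = 0.95137012
λ = −ln(0.95137012)/5.9143 = 0.008429

B0=211.1510 lambda=0.0084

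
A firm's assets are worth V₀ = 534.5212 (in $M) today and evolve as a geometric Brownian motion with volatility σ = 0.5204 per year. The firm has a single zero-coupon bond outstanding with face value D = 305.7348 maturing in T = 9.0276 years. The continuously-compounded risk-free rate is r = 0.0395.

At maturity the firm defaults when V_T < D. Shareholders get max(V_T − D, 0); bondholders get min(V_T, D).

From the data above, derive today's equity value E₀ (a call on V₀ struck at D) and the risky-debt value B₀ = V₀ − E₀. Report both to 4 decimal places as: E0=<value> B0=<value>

E0=398.3151 B0=136.2061

Work the structural quantities from V₀ = 534.5212 against face 305.7348:
d₁ = [ln(V₀/D) + (r + σ²/2)T] / (σ√T)
   = [ln(534.5212/305.7348) + (0.0395 + 0.5·0.5204²)·9.0276] / (0.5204·√9.0276)
   = [0.558653 + 1.579000] / 1.563592 = 1.367143
d₂ = d₁ − σ√T = 1.367143 − 1.563592 = -0.196449
N(d₁) = 0.914210,  N(d₂) = 0.422129,  e^(−rT) = 0.700059
E₀ = V₀·N(d₁) − D·e^(−rT)·N(d₂)
   = 534.5212·0.914210 − 305.7348·0.700059·0.422129 = 398.315093
B₀ = V₀ − E₀ = 534.5212 − 398.315093 = 136.206107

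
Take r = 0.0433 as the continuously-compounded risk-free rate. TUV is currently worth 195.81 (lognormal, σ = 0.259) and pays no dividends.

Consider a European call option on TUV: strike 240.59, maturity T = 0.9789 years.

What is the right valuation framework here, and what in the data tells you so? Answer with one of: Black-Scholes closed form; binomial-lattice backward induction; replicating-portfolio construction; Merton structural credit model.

framework: Black-Scholes closed form

Key observation: with TUV following a GBM at constant σ and r, the European call struck at 240.59 prices in closed form — nothing here needs a stepwise model or a balance sheet.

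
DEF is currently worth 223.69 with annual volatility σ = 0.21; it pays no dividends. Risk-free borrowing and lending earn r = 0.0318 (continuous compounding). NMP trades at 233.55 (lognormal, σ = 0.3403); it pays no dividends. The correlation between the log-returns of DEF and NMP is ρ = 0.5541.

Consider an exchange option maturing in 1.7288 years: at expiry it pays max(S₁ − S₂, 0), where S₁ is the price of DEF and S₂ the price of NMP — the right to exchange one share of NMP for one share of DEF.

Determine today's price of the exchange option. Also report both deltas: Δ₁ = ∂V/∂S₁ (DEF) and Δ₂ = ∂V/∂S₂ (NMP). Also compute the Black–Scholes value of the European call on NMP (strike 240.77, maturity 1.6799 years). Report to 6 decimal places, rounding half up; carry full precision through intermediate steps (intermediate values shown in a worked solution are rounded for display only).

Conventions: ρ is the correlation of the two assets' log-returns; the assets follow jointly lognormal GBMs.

σ_eff = √(σ₁² + σ₂² − 2ρσ₁σ₂) = √(0.21² + 0.3403² − 2·0.5541·0.21·0.3403) = 0.284093
d₁ = (ln(S₁/S₂) + (q₂ − q₁ + σ_eff²/2)T) / (σ_eff√T) = (ln(223.69/233.55) + (0.0 − 0.0 + 0.040354)·1.7288) / 0.373536 = 0.071291
d₂ = d₁ − σ_eff√T = 0.071291 − 0.373536 = -0.302246
N(d₁) = 0.528417,  N(d₂) = 0.381232
V = S₁·e^{−q₁T}·N(d₁) − S₂·e^{−q₂T}·N(d₂) = 118.201553 − 89.036832 = 29.164721
Δ₁ = e^{−q₁T}·N(d₁) = 0.528417;  Δ₂ = −e^{−q₂T}·N(d₂) = -0.381232
[vanilla: NMP call K=240.77]
σ√T = 0.3403·√1.6799 = 0.441066
d₁ = (ln(S/K) + (r+σ²/2)T) / (σ√T) = (ln(233.55/240.77) + (0.0318+0.3403²/2)·1.6799) / 0.441066 = (-0.030446 + 0.150690) / 0.441066 = 0.272622
d₂ = d₁ − σ√T = 0.272622 − 0.441066 = -0.168444
e^{−rT} = 0.947981
N(d₁) = 0.607428,  N(d₂) = 0.433117
price = S·N(d₁) − K·e^{−rT}·N(d₂) = 141.864876 − 98.856992 = 43.007884

exchange price = 29.164721
Δ1 = 0.528417
Δ2 = -0.381232
price(NMP call K=240.77) = 43.007884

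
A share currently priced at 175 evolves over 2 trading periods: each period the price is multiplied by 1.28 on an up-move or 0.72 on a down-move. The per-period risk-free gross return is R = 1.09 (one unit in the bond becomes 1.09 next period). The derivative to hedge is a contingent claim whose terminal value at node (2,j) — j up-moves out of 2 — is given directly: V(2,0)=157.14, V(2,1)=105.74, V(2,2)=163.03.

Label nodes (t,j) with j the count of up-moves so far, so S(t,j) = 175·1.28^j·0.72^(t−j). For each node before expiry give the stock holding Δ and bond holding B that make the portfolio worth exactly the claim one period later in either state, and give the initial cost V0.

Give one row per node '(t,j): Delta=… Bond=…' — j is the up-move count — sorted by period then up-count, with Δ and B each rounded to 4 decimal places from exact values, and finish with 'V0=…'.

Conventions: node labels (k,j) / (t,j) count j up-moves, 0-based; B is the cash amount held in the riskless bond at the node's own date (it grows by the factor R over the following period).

(0,0): Delta=0.1911 Bond=81.5874
(1,0): Delta=-0.7285 Bond=204.7942
(1,1): Delta=0.4567 Bond=29.4325
V0=115.0294

Under the risk-neutral measure, an up-move has probability p* = (R−d)/(u−d) = 0.6607 and values discount at R = 1.09.
Expiry values: V(2,0)=157.1400, V(2,1)=105.7400, V(2,2)=163.0300
(1,0): S=126.0000. Δ = (V_up−V_dn)/(S_up−S_dn) = (105.7400−157.1400)/(161.2800−90.7200) = -0.7285. V = [p*·105.7400 + (1−p*)·157.1400]/1.09 = 113.0085. B = V − Δ·S = 204.7942.
(1,1): S=224.0000. Δ = (V_up−V_dn)/(S_up−S_dn) = (163.0300−105.7400)/(286.7200−161.2800) = 0.4567. V = [p*·163.0300 + (1−p*)·105.7400]/1.09 = 131.7361. B = V − Δ·S = 29.4325.
(0,0): S=175.0000. Δ = (V_up−V_dn)/(S_up−S_dn) = (131.7361−113.0085)/(224.0000−126.0000) = 0.1911. V = [p*·131.7361 + (1−p*)·113.0085]/1.09 = 115.0294. B = V − Δ·S = 81.5874.
Check: Δ(0,0)·S0 + B(0,0) = 115.0294 = V0.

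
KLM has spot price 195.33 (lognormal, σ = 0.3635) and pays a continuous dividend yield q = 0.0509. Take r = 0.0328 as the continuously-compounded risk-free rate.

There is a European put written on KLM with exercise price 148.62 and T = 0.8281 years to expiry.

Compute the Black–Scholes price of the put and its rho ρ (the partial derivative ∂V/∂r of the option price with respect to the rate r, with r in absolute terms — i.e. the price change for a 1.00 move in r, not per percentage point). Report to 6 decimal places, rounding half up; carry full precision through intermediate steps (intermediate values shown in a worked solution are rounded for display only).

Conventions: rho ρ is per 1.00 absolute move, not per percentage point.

price = 6.713364
ρ = -32.232563

σ√T = 0.3635·√0.8281 = 0.330785
d₁ = (ln(S/K) + (r−q+σ²/2)T) / (σ√T) = (ln(195.33/148.62) + (0.0328−0.0509+0.3635²/2)·0.8281) / 0.330785 = (0.273298 + 0.039721) / 0.330785 = 0.946290
d₂ = d₁ − σ√T = 0.946290 − 0.330785 = 0.615505
e^{−rT} = 0.973204
e^{−qT} = 0.958726
N(−d₁) = 0.172000,  N(−d₂) = 0.269111
Put price V = K·e^{−rT}·N(−d₂) − S·e^{−qT}·N(−d₁) = 38.923515 − 32.210151 = 6.713364
ρ = −K·T·e^{−rT}·N(−d₂) = -32.232563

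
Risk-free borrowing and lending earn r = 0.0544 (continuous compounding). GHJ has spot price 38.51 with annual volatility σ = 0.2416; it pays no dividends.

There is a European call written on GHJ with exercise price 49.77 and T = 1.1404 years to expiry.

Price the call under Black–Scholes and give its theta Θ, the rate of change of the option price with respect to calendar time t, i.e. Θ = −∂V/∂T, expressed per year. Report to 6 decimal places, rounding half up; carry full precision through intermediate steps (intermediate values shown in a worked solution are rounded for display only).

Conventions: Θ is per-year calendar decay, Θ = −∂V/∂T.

price = 1.420306
Θ = -1.909988

σ√T = 0.2416·√1.1404 = 0.258003
d₁ = (ln(S/K) + (r+σ²/2)T) / (σ√T) = (ln(38.51/49.77) + (0.0544+0.2416²/2)·1.1404) / 0.258003 = (-0.256494 + 0.095321) / 0.258003 = -0.624696
d₂ = d₁ − σ√T = -0.624696 − 0.258003 = -0.882700
e^{−rT} = 0.939847
N(d₁) = 0.266085,  N(d₂) = 0.188699
Call price V = S·N(d₁) − K·e^{−rT}·N(d₂) = 10.246942 − 8.826636 = 1.420306
φ(d₁) = (1/√(2π))·e^{−d₁²/2} = 0.328223
Θ = −S·φ(d₁)·σ/(2√T) − r·K·e^{−rT}·N(d₂) = −1.429819 − 0.480169 = -1.909988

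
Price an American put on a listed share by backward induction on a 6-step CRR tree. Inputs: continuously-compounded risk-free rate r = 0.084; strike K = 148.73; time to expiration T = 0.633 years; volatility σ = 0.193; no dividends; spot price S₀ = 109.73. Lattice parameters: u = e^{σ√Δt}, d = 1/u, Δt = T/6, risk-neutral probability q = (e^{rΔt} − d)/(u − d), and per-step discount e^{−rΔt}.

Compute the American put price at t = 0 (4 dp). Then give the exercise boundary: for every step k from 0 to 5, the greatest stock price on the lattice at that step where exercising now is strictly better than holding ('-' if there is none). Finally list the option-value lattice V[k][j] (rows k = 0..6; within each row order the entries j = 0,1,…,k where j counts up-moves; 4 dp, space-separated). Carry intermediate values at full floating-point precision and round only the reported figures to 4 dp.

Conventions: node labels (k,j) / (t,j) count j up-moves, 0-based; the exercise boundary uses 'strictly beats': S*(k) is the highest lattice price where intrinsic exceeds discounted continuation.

price = 39.0000
boundary = 109.7300 116.8289 124.3871 132.4343 124.3871 132.4343
tree:
39.0000
45.6676 31.9011
51.9300 39.0000 24.3429
57.8119 45.6676 31.9011 16.2957
63.3364 51.9300 39.0000 24.3429 9.0579
68.5252 57.8119 45.6676 31.9011 16.2957 3.4064
73.3987 63.3364 51.9300 39.0000 24.3429 7.7280 0.0000

Δt=0.10550  u=1.06469  d=0.93924  q=0.55528  discount=0.99118
step 6 (expiry): payoffs max(K−S,0) = 73.3987 63.3364 51.9300 39.0000 24.3429 7.7280 0.0000
step 5: (k=5,j=0): S=80.2048, K−S=68.5252, hold=67.2130 ⇒ V=68.5252 exercise | (k=5,j=1): S=90.9181, K−S=57.8119, hold=56.4997 ⇒ V=57.8119 exercise | (k=5,j=2): S=103.0624, K−S=45.6676, hold=44.3553 ⇒ V=45.6676 exercise | (k=5,j=3): S=116.8289, K−S=31.9011, hold=30.5889 ⇒ V=31.9011 exercise | (k=5,j=4): S=132.4343, K−S=16.2957, hold=14.9835 ⇒ V=16.2957 exercise | (k=5,j=5): S=150.1241, K−S=0.0000, hold=3.4064 ⇒ V=3.4064 continue  boundary S*=132.4343
step 4: (k=4,j=0): S=85.3936, K−S=63.3364, hold=62.0242 ⇒ V=63.3364 exercise | (k=4,j=1): S=96.8000, K−S=51.9300, hold=50.6178 ⇒ V=51.9300 exercise | (k=4,j=2): S=109.7300, K−S=39.0000, hold=37.6878 ⇒ V=39.0000 exercise | (k=4,j=3): S=124.3871, K−S=24.3429, hold=23.0307 ⇒ V=24.3429 exercise | (k=4,j=4): S=141.0020, K−S=7.7280, hold=9.0579 ⇒ V=9.0579 continue  boundary S*=124.3871
step 3: (k=3,j=0): S=90.9181, K−S=57.8119, hold=56.4997 ⇒ V=57.8119 exercise | (k=3,j=1): S=103.0624, K−S=45.6676, hold=44.3553 ⇒ V=45.6676 exercise | (k=3,j=2): S=116.8289, K−S=31.9011, hold=30.5889 ⇒ V=31.9011 exercise | (k=3,j=3): S=132.4343, K−S=16.2957, hold=15.7155 ⇒ V=16.2957 exercise  boundary S*=132.4343
step 2: (k=2,j=0): S=96.8000, K−S=51.9300, hold=50.6178 ⇒ V=51.9300 exercise | (k=2,j=1): S=109.7300, K−S=39.0000, hold=37.6878 ⇒ V=39.0000 exercise | (k=2,j=2): S=124.3871, K−S=24.3429, hold=23.0307 ⇒ V=24.3429 exercise  boundary S*=124.3871
step 1: (k=1,j=0): S=103.0624, K−S=45.6676, hold=44.3553 ⇒ V=45.6676 exercise | (k=1,j=1): S=116.8289, K−S=31.9011, hold=30.5889 ⇒ V=31.9011 exercise  boundary S*=116.8289
step 0: (k=0,j=0): S=109.7300, K−S=39.0000, hold=37.6878 ⇒ V=39.0000 exercise  boundary S*=109.7300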